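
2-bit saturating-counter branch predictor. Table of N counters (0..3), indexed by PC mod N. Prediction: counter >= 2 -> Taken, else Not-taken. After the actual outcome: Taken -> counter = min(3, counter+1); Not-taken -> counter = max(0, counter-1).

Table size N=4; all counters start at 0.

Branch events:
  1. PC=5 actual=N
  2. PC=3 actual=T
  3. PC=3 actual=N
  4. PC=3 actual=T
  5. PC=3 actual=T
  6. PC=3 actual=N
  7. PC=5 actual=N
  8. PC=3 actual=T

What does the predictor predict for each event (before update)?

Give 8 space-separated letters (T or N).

Ev 1: PC=5 idx=1 pred=N actual=N -> ctr[1]=0
Ev 2: PC=3 idx=3 pred=N actual=T -> ctr[3]=1
Ev 3: PC=3 idx=3 pred=N actual=N -> ctr[3]=0
Ev 4: PC=3 idx=3 pred=N actual=T -> ctr[3]=1
Ev 5: PC=3 idx=3 pred=N actual=T -> ctr[3]=2
Ev 6: PC=3 idx=3 pred=T actual=N -> ctr[3]=1
Ev 7: PC=5 idx=1 pred=N actual=N -> ctr[1]=0
Ev 8: PC=3 idx=3 pred=N actual=T -> ctr[3]=2

Answer: N N N N N T N N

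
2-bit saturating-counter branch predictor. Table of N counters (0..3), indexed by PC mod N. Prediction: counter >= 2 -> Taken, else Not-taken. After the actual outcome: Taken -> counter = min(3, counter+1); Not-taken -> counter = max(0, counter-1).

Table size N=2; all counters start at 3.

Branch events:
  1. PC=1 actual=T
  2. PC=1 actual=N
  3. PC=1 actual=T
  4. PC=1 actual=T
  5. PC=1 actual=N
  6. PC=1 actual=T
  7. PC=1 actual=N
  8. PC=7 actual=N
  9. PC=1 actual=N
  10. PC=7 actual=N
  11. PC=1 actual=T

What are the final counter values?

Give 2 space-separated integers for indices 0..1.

Ev 1: PC=1 idx=1 pred=T actual=T -> ctr[1]=3
Ev 2: PC=1 idx=1 pred=T actual=N -> ctr[1]=2
Ev 3: PC=1 idx=1 pred=T actual=T -> ctr[1]=3
Ev 4: PC=1 idx=1 pred=T actual=T -> ctr[1]=3
Ev 5: PC=1 idx=1 pred=T actual=N -> ctr[1]=2
Ev 6: PC=1 idx=1 pred=T actual=T -> ctr[1]=3
Ev 7: PC=1 idx=1 pred=T actual=N -> ctr[1]=2
Ev 8: PC=7 idx=1 pred=T actual=N -> ctr[1]=1
Ev 9: PC=1 idx=1 pred=N actual=N -> ctr[1]=0
Ev 10: PC=7 idx=1 pred=N actual=N -> ctr[1]=0
Ev 11: PC=1 idx=1 pred=N actual=T -> ctr[1]=1

Answer: 3 1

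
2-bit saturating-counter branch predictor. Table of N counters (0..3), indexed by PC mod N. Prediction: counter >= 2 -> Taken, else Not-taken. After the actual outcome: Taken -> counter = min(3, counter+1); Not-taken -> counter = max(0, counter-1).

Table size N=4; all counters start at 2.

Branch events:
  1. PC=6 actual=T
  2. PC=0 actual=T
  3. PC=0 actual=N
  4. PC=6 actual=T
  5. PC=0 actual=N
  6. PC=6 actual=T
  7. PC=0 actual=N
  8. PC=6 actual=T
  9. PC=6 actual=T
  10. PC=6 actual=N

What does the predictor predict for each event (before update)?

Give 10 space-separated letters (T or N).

Answer: T T T T T T N T T T

Derivation:
Ev 1: PC=6 idx=2 pred=T actual=T -> ctr[2]=3
Ev 2: PC=0 idx=0 pred=T actual=T -> ctr[0]=3
Ev 3: PC=0 idx=0 pred=T actual=N -> ctr[0]=2
Ev 4: PC=6 idx=2 pred=T actual=T -> ctr[2]=3
Ev 5: PC=0 idx=0 pred=T actual=N -> ctr[0]=1
Ev 6: PC=6 idx=2 pred=T actual=T -> ctr[2]=3
Ev 7: PC=0 idx=0 pred=N actual=N -> ctr[0]=0
Ev 8: PC=6 idx=2 pred=T actual=T -> ctr[2]=3
Ev 9: PC=6 idx=2 pred=T actual=T -> ctr[2]=3
Ev 10: PC=6 idx=2 pred=T actual=N -> ctr[2]=2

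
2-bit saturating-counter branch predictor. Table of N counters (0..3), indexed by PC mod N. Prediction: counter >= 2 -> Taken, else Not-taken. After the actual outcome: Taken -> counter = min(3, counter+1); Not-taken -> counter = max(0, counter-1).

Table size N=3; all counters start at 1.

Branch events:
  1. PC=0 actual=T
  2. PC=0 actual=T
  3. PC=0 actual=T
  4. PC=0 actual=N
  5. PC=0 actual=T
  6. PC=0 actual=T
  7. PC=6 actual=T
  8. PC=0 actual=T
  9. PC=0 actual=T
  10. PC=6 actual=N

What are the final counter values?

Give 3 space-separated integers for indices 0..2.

Ev 1: PC=0 idx=0 pred=N actual=T -> ctr[0]=2
Ev 2: PC=0 idx=0 pred=T actual=T -> ctr[0]=3
Ev 3: PC=0 idx=0 pred=T actual=T -> ctr[0]=3
Ev 4: PC=0 idx=0 pred=T actual=N -> ctr[0]=2
Ev 5: PC=0 idx=0 pred=T actual=T -> ctr[0]=3
Ev 6: PC=0 idx=0 pred=T actual=T -> ctr[0]=3
Ev 7: PC=6 idx=0 pred=T actual=T -> ctr[0]=3
Ev 8: PC=0 idx=0 pred=T actual=T -> ctr[0]=3
Ev 9: PC=0 idx=0 pred=T actual=T -> ctr[0]=3
Ev 10: PC=6 idx=0 pred=T actual=N -> ctr[0]=2

Answer: 2 1 1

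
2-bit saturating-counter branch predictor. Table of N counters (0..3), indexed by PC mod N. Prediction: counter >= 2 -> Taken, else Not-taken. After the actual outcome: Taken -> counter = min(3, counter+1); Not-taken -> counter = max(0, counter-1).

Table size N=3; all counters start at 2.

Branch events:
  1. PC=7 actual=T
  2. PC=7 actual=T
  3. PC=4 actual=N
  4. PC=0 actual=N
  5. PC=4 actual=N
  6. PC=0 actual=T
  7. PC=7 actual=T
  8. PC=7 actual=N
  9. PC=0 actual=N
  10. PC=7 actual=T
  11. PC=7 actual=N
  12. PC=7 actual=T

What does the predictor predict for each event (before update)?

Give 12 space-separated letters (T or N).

Ev 1: PC=7 idx=1 pred=T actual=T -> ctr[1]=3
Ev 2: PC=7 idx=1 pred=T actual=T -> ctr[1]=3
Ev 3: PC=4 idx=1 pred=T actual=N -> ctr[1]=2
Ev 4: PC=0 idx=0 pred=T actual=N -> ctr[0]=1
Ev 5: PC=4 idx=1 pred=T actual=N -> ctr[1]=1
Ev 6: PC=0 idx=0 pred=N actual=T -> ctr[0]=2
Ev 7: PC=7 idx=1 pred=N actual=T -> ctr[1]=2
Ev 8: PC=7 idx=1 pred=T actual=N -> ctr[1]=1
Ev 9: PC=0 idx=0 pred=T actual=N -> ctr[0]=1
Ev 10: PC=7 idx=1 pred=N actual=T -> ctr[1]=2
Ev 11: PC=7 idx=1 pred=T actual=N -> ctr[1]=1
Ev 12: PC=7 idx=1 pred=N actual=T -> ctr[1]=2

Answer: T T T T T N N T T N T N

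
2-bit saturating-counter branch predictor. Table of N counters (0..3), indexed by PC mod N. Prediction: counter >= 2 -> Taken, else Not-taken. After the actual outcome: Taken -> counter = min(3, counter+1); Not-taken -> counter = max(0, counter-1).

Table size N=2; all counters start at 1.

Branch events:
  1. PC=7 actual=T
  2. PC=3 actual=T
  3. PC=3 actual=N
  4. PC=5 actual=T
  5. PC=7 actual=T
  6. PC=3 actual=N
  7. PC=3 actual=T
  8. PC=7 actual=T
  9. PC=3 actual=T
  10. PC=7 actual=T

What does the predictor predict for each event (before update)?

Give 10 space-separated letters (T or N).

Ev 1: PC=7 idx=1 pred=N actual=T -> ctr[1]=2
Ev 2: PC=3 idx=1 pred=T actual=T -> ctr[1]=3
Ev 3: PC=3 idx=1 pred=T actual=N -> ctr[1]=2
Ev 4: PC=5 idx=1 pred=T actual=T -> ctr[1]=3
Ev 5: PC=7 idx=1 pred=T actual=T -> ctr[1]=3
Ev 6: PC=3 idx=1 pred=T actual=N -> ctr[1]=2
Ev 7: PC=3 idx=1 pred=T actual=T -> ctr[1]=3
Ev 8: PC=7 idx=1 pred=T actual=T -> ctr[1]=3
Ev 9: PC=3 idx=1 pred=T actual=T -> ctr[1]=3
Ev 10: PC=7 idx=1 pred=T actual=T -> ctr[1]=3

Answer: N T T T T T T T T T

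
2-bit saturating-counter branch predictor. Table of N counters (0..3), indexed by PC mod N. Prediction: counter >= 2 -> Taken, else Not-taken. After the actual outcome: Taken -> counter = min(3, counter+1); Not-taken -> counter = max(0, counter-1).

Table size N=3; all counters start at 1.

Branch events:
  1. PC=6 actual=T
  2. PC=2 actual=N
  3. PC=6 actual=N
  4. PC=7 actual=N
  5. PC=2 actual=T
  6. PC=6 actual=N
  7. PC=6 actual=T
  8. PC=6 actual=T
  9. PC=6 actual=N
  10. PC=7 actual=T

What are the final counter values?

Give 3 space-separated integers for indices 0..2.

Answer: 1 1 1

Derivation:
Ev 1: PC=6 idx=0 pred=N actual=T -> ctr[0]=2
Ev 2: PC=2 idx=2 pred=N actual=N -> ctr[2]=0
Ev 3: PC=6 idx=0 pred=T actual=N -> ctr[0]=1
Ev 4: PC=7 idx=1 pred=N actual=N -> ctr[1]=0
Ev 5: PC=2 idx=2 pred=N actual=T -> ctr[2]=1
Ev 6: PC=6 idx=0 pred=N actual=N -> ctr[0]=0
Ev 7: PC=6 idx=0 pred=N actual=T -> ctr[0]=1
Ev 8: PC=6 idx=0 pred=N actual=T -> ctr[0]=2
Ev 9: PC=6 idx=0 pred=T actual=N -> ctr[0]=1
Ev 10: PC=7 idx=1 pred=N actual=T -> ctr[1]=1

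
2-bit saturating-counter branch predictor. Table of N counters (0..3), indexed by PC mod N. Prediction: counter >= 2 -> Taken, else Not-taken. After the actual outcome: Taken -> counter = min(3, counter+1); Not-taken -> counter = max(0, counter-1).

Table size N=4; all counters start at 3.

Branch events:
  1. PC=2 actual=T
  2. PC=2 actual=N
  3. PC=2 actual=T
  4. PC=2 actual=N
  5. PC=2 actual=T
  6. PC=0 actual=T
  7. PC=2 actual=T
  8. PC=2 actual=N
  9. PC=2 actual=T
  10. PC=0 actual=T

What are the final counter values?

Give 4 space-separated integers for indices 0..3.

Ev 1: PC=2 idx=2 pred=T actual=T -> ctr[2]=3
Ev 2: PC=2 idx=2 pred=T actual=N -> ctr[2]=2
Ev 3: PC=2 idx=2 pred=T actual=T -> ctr[2]=3
Ev 4: PC=2 idx=2 pred=T actual=N -> ctr[2]=2
Ev 5: PC=2 idx=2 pred=T actual=T -> ctr[2]=3
Ev 6: PC=0 idx=0 pred=T actual=T -> ctr[0]=3
Ev 7: PC=2 idx=2 pred=T actual=T -> ctr[2]=3
Ev 8: PC=2 idx=2 pred=T actual=N -> ctr[2]=2
Ev 9: PC=2 idx=2 pred=T actual=T -> ctr[2]=3
Ev 10: PC=0 idx=0 pred=T actual=T -> ctr[0]=3

Answer: 3 3 3 3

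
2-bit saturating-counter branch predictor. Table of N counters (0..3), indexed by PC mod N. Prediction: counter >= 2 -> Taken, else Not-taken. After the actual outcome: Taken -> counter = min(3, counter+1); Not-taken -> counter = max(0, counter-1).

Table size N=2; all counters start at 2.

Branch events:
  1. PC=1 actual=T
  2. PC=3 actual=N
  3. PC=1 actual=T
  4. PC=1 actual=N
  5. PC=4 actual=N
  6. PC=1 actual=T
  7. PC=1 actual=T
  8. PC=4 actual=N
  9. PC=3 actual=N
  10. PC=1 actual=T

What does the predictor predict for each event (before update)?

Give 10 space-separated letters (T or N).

Answer: T T T T T T T N T T

Derivation:
Ev 1: PC=1 idx=1 pred=T actual=T -> ctr[1]=3
Ev 2: PC=3 idx=1 pred=T actual=N -> ctr[1]=2
Ev 3: PC=1 idx=1 pred=T actual=T -> ctr[1]=3
Ev 4: PC=1 idx=1 pred=T actual=N -> ctr[1]=2
Ev 5: PC=4 idx=0 pred=T actual=N -> ctr[0]=1
Ev 6: PC=1 idx=1 pred=T actual=T -> ctr[1]=3
Ev 7: PC=1 idx=1 pred=T actual=T -> ctr[1]=3
Ev 8: PC=4 idx=0 pred=N actual=N -> ctr[0]=0
Ev 9: PC=3 idx=1 pred=T actual=N -> ctr[1]=2
Ev 10: PC=1 idx=1 pred=T actual=T -> ctr[1]=3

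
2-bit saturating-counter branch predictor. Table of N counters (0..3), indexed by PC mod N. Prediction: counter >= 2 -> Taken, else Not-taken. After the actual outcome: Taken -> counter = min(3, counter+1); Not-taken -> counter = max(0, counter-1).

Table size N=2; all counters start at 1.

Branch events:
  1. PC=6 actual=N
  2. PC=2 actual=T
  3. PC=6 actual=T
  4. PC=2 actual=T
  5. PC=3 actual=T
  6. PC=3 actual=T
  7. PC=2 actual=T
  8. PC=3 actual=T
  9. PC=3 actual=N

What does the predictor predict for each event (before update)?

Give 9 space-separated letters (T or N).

Ev 1: PC=6 idx=0 pred=N actual=N -> ctr[0]=0
Ev 2: PC=2 idx=0 pred=N actual=T -> ctr[0]=1
Ev 3: PC=6 idx=0 pred=N actual=T -> ctr[0]=2
Ev 4: PC=2 idx=0 pred=T actual=T -> ctr[0]=3
Ev 5: PC=3 idx=1 pred=N actual=T -> ctr[1]=2
Ev 6: PC=3 idx=1 pred=T actual=T -> ctr[1]=3
Ev 7: PC=2 idx=0 pred=T actual=T -> ctr[0]=3
Ev 8: PC=3 idx=1 pred=T actual=T -> ctr[1]=3
Ev 9: PC=3 idx=1 pred=T actual=N -> ctr[1]=2

Answer: N N N T N T T T T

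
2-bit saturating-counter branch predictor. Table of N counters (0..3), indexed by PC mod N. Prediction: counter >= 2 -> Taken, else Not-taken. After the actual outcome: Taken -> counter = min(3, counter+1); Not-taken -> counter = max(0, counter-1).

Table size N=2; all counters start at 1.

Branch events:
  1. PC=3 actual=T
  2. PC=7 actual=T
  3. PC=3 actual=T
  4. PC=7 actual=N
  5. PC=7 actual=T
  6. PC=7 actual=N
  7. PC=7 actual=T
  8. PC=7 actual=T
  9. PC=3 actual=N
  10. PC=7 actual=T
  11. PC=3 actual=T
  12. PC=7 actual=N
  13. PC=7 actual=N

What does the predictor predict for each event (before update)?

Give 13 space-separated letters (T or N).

Ev 1: PC=3 idx=1 pred=N actual=T -> ctr[1]=2
Ev 2: PC=7 idx=1 pred=T actual=T -> ctr[1]=3
Ev 3: PC=3 idx=1 pred=T actual=T -> ctr[1]=3
Ev 4: PC=7 idx=1 pred=T actual=N -> ctr[1]=2
Ev 5: PC=7 idx=1 pred=T actual=T -> ctr[1]=3
Ev 6: PC=7 idx=1 pred=T actual=N -> ctr[1]=2
Ev 7: PC=7 idx=1 pred=T actual=T -> ctr[1]=3
Ev 8: PC=7 idx=1 pred=T actual=T -> ctr[1]=3
Ev 9: PC=3 idx=1 pred=T actual=N -> ctr[1]=2
Ev 10: PC=7 idx=1 pred=T actual=T -> ctr[1]=3
Ev 11: PC=3 idx=1 pred=T actual=T -> ctr[1]=3
Ev 12: PC=7 idx=1 pred=T actual=N -> ctr[1]=2
Ev 13: PC=7 idx=1 pred=T actual=N -> ctr[1]=1

Answer: N T T T T T T T T T T T T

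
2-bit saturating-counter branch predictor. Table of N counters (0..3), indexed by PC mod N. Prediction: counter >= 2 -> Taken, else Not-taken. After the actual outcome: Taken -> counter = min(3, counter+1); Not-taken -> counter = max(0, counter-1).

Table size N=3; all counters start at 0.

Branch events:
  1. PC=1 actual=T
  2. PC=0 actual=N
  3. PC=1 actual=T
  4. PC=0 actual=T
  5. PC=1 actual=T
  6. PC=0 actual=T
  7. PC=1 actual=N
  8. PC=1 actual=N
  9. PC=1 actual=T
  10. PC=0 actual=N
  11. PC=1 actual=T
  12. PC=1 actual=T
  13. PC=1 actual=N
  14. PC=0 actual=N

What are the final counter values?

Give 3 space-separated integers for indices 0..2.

Answer: 0 2 0

Derivation:
Ev 1: PC=1 idx=1 pred=N actual=T -> ctr[1]=1
Ev 2: PC=0 idx=0 pred=N actual=N -> ctr[0]=0
Ev 3: PC=1 idx=1 pred=N actual=T -> ctr[1]=2
Ev 4: PC=0 idx=0 pred=N actual=T -> ctr[0]=1
Ev 5: PC=1 idx=1 pred=T actual=T -> ctr[1]=3
Ev 6: PC=0 idx=0 pred=N actual=T -> ctr[0]=2
Ev 7: PC=1 idx=1 pred=T actual=N -> ctr[1]=2
Ev 8: PC=1 idx=1 pred=T actual=N -> ctr[1]=1
Ev 9: PC=1 idx=1 pred=N actual=T -> ctr[1]=2
Ev 10: PC=0 idx=0 pred=T actual=N -> ctr[0]=1
Ev 11: PC=1 idx=1 pred=T actual=T -> ctr[1]=3
Ev 12: PC=1 idx=1 pred=T actual=T -> ctr[1]=3
Ev 13: PC=1 idx=1 pred=T actual=N -> ctr[1]=2
Ev 14: PC=0 idx=0 pred=N actual=N -> ctr[0]=0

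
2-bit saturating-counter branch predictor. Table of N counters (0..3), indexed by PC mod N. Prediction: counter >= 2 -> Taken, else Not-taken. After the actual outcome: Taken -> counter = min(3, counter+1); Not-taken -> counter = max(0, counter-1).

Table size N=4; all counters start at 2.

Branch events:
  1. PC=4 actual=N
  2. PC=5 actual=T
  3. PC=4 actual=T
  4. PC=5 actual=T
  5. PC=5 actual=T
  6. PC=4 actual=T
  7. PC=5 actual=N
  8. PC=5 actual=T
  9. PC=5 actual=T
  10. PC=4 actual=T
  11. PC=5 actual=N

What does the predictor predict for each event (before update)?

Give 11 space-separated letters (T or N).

Ev 1: PC=4 idx=0 pred=T actual=N -> ctr[0]=1
Ev 2: PC=5 idx=1 pred=T actual=T -> ctr[1]=3
Ev 3: PC=4 idx=0 pred=N actual=T -> ctr[0]=2
Ev 4: PC=5 idx=1 pred=T actual=T -> ctr[1]=3
Ev 5: PC=5 idx=1 pred=T actual=T -> ctr[1]=3
Ev 6: PC=4 idx=0 pred=T actual=T -> ctr[0]=3
Ev 7: PC=5 idx=1 pred=T actual=N -> ctr[1]=2
Ev 8: PC=5 idx=1 pred=T actual=T -> ctr[1]=3
Ev 9: PC=5 idx=1 pred=T actual=T -> ctr[1]=3
Ev 10: PC=4 idx=0 pred=T actual=T -> ctr[0]=3
Ev 11: PC=5 idx=1 pred=T actual=N -> ctr[1]=2

Answer: T T N T T T T T T T T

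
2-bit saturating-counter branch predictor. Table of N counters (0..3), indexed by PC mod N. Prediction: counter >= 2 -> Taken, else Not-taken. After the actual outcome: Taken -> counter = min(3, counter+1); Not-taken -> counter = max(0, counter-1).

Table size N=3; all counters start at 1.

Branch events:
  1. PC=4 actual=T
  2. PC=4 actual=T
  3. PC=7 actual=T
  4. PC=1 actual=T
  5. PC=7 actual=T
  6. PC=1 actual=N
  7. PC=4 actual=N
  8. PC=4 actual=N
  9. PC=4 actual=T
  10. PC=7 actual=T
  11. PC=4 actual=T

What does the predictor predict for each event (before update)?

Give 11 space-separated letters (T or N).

Answer: N T T T T T T N N N T

Derivation:
Ev 1: PC=4 idx=1 pred=N actual=T -> ctr[1]=2
Ev 2: PC=4 idx=1 pred=T actual=T -> ctr[1]=3
Ev 3: PC=7 idx=1 pred=T actual=T -> ctr[1]=3
Ev 4: PC=1 idx=1 pred=T actual=T -> ctr[1]=3
Ev 5: PC=7 idx=1 pred=T actual=T -> ctr[1]=3
Ev 6: PC=1 idx=1 pred=T actual=N -> ctr[1]=2
Ev 7: PC=4 idx=1 pred=T actual=N -> ctr[1]=1
Ev 8: PC=4 idx=1 pred=N actual=N -> ctr[1]=0
Ev 9: PC=4 idx=1 pred=N actual=T -> ctr[1]=1
Ev 10: PC=7 idx=1 pred=N actual=T -> ctr[1]=2
Ev 11: PC=4 idx=1 pred=T actual=T -> ctr[1]=3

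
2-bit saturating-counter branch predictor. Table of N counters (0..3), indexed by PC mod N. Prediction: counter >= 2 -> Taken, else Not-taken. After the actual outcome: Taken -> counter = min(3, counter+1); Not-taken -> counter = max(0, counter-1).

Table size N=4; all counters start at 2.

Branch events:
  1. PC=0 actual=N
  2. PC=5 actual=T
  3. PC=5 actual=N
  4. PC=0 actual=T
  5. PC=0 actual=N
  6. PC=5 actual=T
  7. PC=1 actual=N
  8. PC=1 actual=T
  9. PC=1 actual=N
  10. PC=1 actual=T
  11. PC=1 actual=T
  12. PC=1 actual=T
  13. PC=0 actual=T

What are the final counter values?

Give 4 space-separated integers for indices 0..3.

Answer: 2 3 2 2

Derivation:
Ev 1: PC=0 idx=0 pred=T actual=N -> ctr[0]=1
Ev 2: PC=5 idx=1 pred=T actual=T -> ctr[1]=3
Ev 3: PC=5 idx=1 pred=T actual=N -> ctr[1]=2
Ev 4: PC=0 idx=0 pred=N actual=T -> ctr[0]=2
Ev 5: PC=0 idx=0 pred=T actual=N -> ctr[0]=1
Ev 6: PC=5 idx=1 pred=T actual=T -> ctr[1]=3
Ev 7: PC=1 idx=1 pred=T actual=N -> ctr[1]=2
Ev 8: PC=1 idx=1 pred=T actual=T -> ctr[1]=3
Ev 9: PC=1 idx=1 pred=T actual=N -> ctr[1]=2
Ev 10: PC=1 idx=1 pred=T actual=T -> ctr[1]=3
Ev 11: PC=1 idx=1 pred=T actual=T -> ctr[1]=3
Ev 12: PC=1 idx=1 pred=T actual=T -> ctr[1]=3
Ev 13: PC=0 idx=0 pred=N actual=T -> ctr[0]=2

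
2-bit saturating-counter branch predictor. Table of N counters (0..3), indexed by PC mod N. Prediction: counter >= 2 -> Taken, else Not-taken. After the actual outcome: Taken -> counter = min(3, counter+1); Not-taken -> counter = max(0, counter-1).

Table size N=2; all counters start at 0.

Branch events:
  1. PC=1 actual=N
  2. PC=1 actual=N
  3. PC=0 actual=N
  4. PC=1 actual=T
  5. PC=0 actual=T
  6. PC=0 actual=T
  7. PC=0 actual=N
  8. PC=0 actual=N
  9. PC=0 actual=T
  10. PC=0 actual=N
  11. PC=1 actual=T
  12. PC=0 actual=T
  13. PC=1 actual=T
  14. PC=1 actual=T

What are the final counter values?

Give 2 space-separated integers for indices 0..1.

Answer: 1 3

Derivation:
Ev 1: PC=1 idx=1 pred=N actual=N -> ctr[1]=0
Ev 2: PC=1 idx=1 pred=N actual=N -> ctr[1]=0
Ev 3: PC=0 idx=0 pred=N actual=N -> ctr[0]=0
Ev 4: PC=1 idx=1 pred=N actual=T -> ctr[1]=1
Ev 5: PC=0 idx=0 pred=N actual=T -> ctr[0]=1
Ev 6: PC=0 idx=0 pred=N actual=T -> ctr[0]=2
Ev 7: PC=0 idx=0 pred=T actual=N -> ctr[0]=1
Ev 8: PC=0 idx=0 pred=N actual=N -> ctr[0]=0
Ev 9: PC=0 idx=0 pred=N actual=T -> ctr[0]=1
Ev 10: PC=0 idx=0 pred=N actual=N -> ctr[0]=0
Ev 11: PC=1 idx=1 pred=N actual=T -> ctr[1]=2
Ev 12: PC=0 idx=0 pred=N actual=T -> ctr[0]=1
Ev 13: PC=1 idx=1 pred=T actual=T -> ctr[1]=3
Ev 14: PC=1 idx=1 pred=T actual=T -> ctr[1]=3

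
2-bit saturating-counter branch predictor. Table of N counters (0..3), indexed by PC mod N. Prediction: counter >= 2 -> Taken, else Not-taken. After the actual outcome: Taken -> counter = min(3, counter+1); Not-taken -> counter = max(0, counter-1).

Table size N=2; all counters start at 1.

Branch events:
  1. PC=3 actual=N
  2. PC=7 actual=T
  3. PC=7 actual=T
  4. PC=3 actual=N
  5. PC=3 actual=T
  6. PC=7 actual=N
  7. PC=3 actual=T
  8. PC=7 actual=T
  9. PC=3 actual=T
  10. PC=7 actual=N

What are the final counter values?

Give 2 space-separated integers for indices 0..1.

Ev 1: PC=3 idx=1 pred=N actual=N -> ctr[1]=0
Ev 2: PC=7 idx=1 pred=N actual=T -> ctr[1]=1
Ev 3: PC=7 idx=1 pred=N actual=T -> ctr[1]=2
Ev 4: PC=3 idx=1 pred=T actual=N -> ctr[1]=1
Ev 5: PC=3 idx=1 pred=N actual=T -> ctr[1]=2
Ev 6: PC=7 idx=1 pred=T actual=N -> ctr[1]=1
Ev 7: PC=3 idx=1 pred=N actual=T -> ctr[1]=2
Ev 8: PC=7 idx=1 pred=T actual=T -> ctr[1]=3
Ev 9: PC=3 idx=1 pred=T actual=T -> ctr[1]=3
Ev 10: PC=7 idx=1 pred=T actual=N -> ctr[1]=2

Answer: 1 2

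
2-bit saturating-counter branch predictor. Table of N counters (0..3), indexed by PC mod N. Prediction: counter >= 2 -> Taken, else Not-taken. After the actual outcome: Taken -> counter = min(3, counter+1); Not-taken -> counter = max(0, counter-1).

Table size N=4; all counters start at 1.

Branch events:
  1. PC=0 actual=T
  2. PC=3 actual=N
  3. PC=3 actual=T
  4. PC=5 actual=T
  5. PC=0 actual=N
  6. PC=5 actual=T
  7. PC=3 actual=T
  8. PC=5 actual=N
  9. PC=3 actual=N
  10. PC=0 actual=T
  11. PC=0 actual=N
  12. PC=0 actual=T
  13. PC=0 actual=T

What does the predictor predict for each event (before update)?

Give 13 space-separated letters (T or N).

Answer: N N N N T T N T T N T N T

Derivation:
Ev 1: PC=0 idx=0 pred=N actual=T -> ctr[0]=2
Ev 2: PC=3 idx=3 pred=N actual=N -> ctr[3]=0
Ev 3: PC=3 idx=3 pred=N actual=T -> ctr[3]=1
Ev 4: PC=5 idx=1 pred=N actual=T -> ctr[1]=2
Ev 5: PC=0 idx=0 pred=T actual=N -> ctr[0]=1
Ev 6: PC=5 idx=1 pred=T actual=T -> ctr[1]=3
Ev 7: PC=3 idx=3 pred=N actual=T -> ctr[3]=2
Ev 8: PC=5 idx=1 pred=T actual=N -> ctr[1]=2
Ev 9: PC=3 idx=3 pred=T actual=N -> ctr[3]=1
Ev 10: PC=0 idx=0 pred=N actual=T -> ctr[0]=2
Ev 11: PC=0 idx=0 pred=T actual=N -> ctr[0]=1
Ev 12: PC=0 idx=0 pred=N actual=T -> ctr[0]=2
Ev 13: PC=0 idx=0 pred=T actual=T -> ctr[0]=3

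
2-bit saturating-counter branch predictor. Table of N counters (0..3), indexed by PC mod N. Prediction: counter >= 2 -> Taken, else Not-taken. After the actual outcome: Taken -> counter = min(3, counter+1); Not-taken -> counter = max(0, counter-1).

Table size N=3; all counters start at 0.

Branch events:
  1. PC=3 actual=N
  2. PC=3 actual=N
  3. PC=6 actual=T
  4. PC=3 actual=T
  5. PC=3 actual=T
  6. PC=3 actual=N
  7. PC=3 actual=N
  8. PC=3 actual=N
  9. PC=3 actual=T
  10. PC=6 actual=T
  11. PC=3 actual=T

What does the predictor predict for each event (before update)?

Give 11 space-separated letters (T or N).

Ev 1: PC=3 idx=0 pred=N actual=N -> ctr[0]=0
Ev 2: PC=3 idx=0 pred=N actual=N -> ctr[0]=0
Ev 3: PC=6 idx=0 pred=N actual=T -> ctr[0]=1
Ev 4: PC=3 idx=0 pred=N actual=T -> ctr[0]=2
Ev 5: PC=3 idx=0 pred=T actual=T -> ctr[0]=3
Ev 6: PC=3 idx=0 pred=T actual=N -> ctr[0]=2
Ev 7: PC=3 idx=0 pred=T actual=N -> ctr[0]=1
Ev 8: PC=3 idx=0 pred=N actual=N -> ctr[0]=0
Ev 9: PC=3 idx=0 pred=N actual=T -> ctr[0]=1
Ev 10: PC=6 idx=0 pred=N actual=T -> ctr[0]=2
Ev 11: PC=3 idx=0 pred=T actual=T -> ctr[0]=3

Answer: N N N N T T T N N N T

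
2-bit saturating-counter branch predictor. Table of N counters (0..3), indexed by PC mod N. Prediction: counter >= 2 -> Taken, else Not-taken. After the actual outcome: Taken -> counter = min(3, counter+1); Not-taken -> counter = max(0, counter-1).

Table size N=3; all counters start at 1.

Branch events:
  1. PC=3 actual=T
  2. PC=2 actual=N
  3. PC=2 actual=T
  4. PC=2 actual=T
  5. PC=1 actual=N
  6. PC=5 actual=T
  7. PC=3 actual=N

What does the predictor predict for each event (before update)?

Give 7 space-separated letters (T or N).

Ev 1: PC=3 idx=0 pred=N actual=T -> ctr[0]=2
Ev 2: PC=2 idx=2 pred=N actual=N -> ctr[2]=0
Ev 3: PC=2 idx=2 pred=N actual=T -> ctr[2]=1
Ev 4: PC=2 idx=2 pred=N actual=T -> ctr[2]=2
Ev 5: PC=1 idx=1 pred=N actual=N -> ctr[1]=0
Ev 6: PC=5 idx=2 pred=T actual=T -> ctr[2]=3
Ev 7: PC=3 idx=0 pred=T actual=N -> ctr[0]=1

Answer: N N N N N T T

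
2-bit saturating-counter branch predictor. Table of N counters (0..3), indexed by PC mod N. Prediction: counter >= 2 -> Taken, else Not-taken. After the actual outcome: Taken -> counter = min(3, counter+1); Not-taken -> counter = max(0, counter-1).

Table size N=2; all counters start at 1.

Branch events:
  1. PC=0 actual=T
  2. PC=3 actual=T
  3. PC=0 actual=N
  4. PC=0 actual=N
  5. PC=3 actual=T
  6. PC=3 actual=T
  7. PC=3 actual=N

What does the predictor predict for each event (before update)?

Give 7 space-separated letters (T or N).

Answer: N N T N T T T

Derivation:
Ev 1: PC=0 idx=0 pred=N actual=T -> ctr[0]=2
Ev 2: PC=3 idx=1 pred=N actual=T -> ctr[1]=2
Ev 3: PC=0 idx=0 pred=T actual=N -> ctr[0]=1
Ev 4: PC=0 idx=0 pred=N actual=N -> ctr[0]=0
Ev 5: PC=3 idx=1 pred=T actual=T -> ctr[1]=3
Ev 6: PC=3 idx=1 pred=T actual=T -> ctr[1]=3
Ev 7: PC=3 idx=1 pred=T actual=N -> ctr[1]=2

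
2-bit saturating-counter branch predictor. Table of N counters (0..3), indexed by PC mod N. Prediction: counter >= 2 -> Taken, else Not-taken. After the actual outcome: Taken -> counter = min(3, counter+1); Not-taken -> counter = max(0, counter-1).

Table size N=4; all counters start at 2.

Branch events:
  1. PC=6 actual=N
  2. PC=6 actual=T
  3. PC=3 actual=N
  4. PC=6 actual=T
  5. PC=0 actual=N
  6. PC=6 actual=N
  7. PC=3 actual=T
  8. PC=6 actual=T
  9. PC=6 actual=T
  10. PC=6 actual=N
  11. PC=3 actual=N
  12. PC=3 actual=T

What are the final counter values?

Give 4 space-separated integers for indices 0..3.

Answer: 1 2 2 2

Derivation:
Ev 1: PC=6 idx=2 pred=T actual=N -> ctr[2]=1
Ev 2: PC=6 idx=2 pred=N actual=T -> ctr[2]=2
Ev 3: PC=3 idx=3 pred=T actual=N -> ctr[3]=1
Ev 4: PC=6 idx=2 pred=T actual=T -> ctr[2]=3
Ev 5: PC=0 idx=0 pred=T actual=N -> ctr[0]=1
Ev 6: PC=6 idx=2 pred=T actual=N -> ctr[2]=2
Ev 7: PC=3 idx=3 pred=N actual=T -> ctr[3]=2
Ev 8: PC=6 idx=2 pred=T actual=T -> ctr[2]=3
Ev 9: PC=6 idx=2 pred=T actual=T -> ctr[2]=3
Ev 10: PC=6 idx=2 pred=T actual=N -> ctr[2]=2
Ev 11: PC=3 idx=3 pred=T actual=N -> ctr[3]=1
Ev 12: PC=3 idx=3 pred=N actual=T -> ctr[3]=2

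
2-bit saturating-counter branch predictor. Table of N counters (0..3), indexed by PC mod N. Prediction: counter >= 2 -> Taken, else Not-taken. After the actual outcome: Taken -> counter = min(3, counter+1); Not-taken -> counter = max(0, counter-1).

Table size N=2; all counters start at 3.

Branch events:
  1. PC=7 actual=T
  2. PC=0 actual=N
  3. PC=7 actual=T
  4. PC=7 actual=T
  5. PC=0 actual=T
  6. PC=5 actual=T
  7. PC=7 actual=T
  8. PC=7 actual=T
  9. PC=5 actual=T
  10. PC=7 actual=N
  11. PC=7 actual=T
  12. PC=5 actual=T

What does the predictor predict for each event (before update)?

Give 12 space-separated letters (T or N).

Answer: T T T T T T T T T T T T

Derivation:
Ev 1: PC=7 idx=1 pred=T actual=T -> ctr[1]=3
Ev 2: PC=0 idx=0 pred=T actual=N -> ctr[0]=2
Ev 3: PC=7 idx=1 pred=T actual=T -> ctr[1]=3
Ev 4: PC=7 idx=1 pred=T actual=T -> ctr[1]=3
Ev 5: PC=0 idx=0 pred=T actual=T -> ctr[0]=3
Ev 6: PC=5 idx=1 pred=T actual=T -> ctr[1]=3
Ev 7: PC=7 idx=1 pred=T actual=T -> ctr[1]=3
Ev 8: PC=7 idx=1 pred=T actual=T -> ctr[1]=3
Ev 9: PC=5 idx=1 pred=T actual=T -> ctr[1]=3
Ev 10: PC=7 idx=1 pred=T actual=N -> ctr[1]=2
Ev 11: PC=7 idx=1 pred=T actual=T -> ctr[1]=3
Ev 12: PC=5 idx=1 pred=T actual=T -> ctr[1]=3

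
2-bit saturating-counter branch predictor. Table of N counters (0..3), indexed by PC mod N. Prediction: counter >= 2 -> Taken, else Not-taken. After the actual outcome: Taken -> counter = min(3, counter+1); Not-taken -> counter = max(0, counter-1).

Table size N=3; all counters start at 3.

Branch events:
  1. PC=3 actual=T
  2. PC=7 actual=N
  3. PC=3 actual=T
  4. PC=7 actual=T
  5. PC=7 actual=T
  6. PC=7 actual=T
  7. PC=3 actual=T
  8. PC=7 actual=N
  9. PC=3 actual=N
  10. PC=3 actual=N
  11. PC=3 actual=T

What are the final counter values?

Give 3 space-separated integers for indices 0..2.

Ev 1: PC=3 idx=0 pred=T actual=T -> ctr[0]=3
Ev 2: PC=7 idx=1 pred=T actual=N -> ctr[1]=2
Ev 3: PC=3 idx=0 pred=T actual=T -> ctr[0]=3
Ev 4: PC=7 idx=1 pred=T actual=T -> ctr[1]=3
Ev 5: PC=7 idx=1 pred=T actual=T -> ctr[1]=3
Ev 6: PC=7 idx=1 pred=T actual=T -> ctr[1]=3
Ev 7: PC=3 idx=0 pred=T actual=T -> ctr[0]=3
Ev 8: PC=7 idx=1 pred=T actual=N -> ctr[1]=2
Ev 9: PC=3 idx=0 pred=T actual=N -> ctr[0]=2
Ev 10: PC=3 idx=0 pred=T actual=N -> ctr[0]=1
Ev 11: PC=3 idx=0 pred=N actual=T -> ctr[0]=2

Answer: 2 2 3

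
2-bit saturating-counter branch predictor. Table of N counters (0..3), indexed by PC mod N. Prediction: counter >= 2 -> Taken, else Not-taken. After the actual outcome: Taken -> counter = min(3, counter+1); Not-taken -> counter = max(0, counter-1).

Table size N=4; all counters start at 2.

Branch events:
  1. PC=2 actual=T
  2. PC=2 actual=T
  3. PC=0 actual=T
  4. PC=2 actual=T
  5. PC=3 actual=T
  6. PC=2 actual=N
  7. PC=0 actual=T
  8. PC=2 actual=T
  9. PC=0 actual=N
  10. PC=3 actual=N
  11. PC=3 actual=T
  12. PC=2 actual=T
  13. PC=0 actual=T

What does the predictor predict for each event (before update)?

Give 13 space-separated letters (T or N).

Ev 1: PC=2 idx=2 pred=T actual=T -> ctr[2]=3
Ev 2: PC=2 idx=2 pred=T actual=T -> ctr[2]=3
Ev 3: PC=0 idx=0 pred=T actual=T -> ctr[0]=3
Ev 4: PC=2 idx=2 pred=T actual=T -> ctr[2]=3
Ev 5: PC=3 idx=3 pred=T actual=T -> ctr[3]=3
Ev 6: PC=2 idx=2 pred=T actual=N -> ctr[2]=2
Ev 7: PC=0 idx=0 pred=T actual=T -> ctr[0]=3
Ev 8: PC=2 idx=2 pred=T actual=T -> ctr[2]=3
Ev 9: PC=0 idx=0 pred=T actual=N -> ctr[0]=2
Ev 10: PC=3 idx=3 pred=T actual=N -> ctr[3]=2
Ev 11: PC=3 idx=3 pred=T actual=T -> ctr[3]=3
Ev 12: PC=2 idx=2 pred=T actual=T -> ctr[2]=3
Ev 13: PC=0 idx=0 pred=T actual=T -> ctr[0]=3

Answer: T T T T T T T T T T T T T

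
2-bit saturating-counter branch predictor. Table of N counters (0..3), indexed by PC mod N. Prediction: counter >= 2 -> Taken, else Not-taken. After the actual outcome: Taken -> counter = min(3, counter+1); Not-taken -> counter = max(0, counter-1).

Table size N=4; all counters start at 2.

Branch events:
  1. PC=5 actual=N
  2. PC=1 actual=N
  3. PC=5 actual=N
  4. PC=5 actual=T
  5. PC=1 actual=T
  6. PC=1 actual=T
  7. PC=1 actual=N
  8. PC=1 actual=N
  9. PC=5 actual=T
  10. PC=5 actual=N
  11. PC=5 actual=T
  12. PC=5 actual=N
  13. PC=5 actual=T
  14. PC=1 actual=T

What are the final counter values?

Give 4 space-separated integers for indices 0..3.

Answer: 2 3 2 2

Derivation:
Ev 1: PC=5 idx=1 pred=T actual=N -> ctr[1]=1
Ev 2: PC=1 idx=1 pred=N actual=N -> ctr[1]=0
Ev 3: PC=5 idx=1 pred=N actual=N -> ctr[1]=0
Ev 4: PC=5 idx=1 pred=N actual=T -> ctr[1]=1
Ev 5: PC=1 idx=1 pred=N actual=T -> ctr[1]=2
Ev 6: PC=1 idx=1 pred=T actual=T -> ctr[1]=3
Ev 7: PC=1 idx=1 pred=T actual=N -> ctr[1]=2
Ev 8: PC=1 idx=1 pred=T actual=N -> ctr[1]=1
Ev 9: PC=5 idx=1 pred=N actual=T -> ctr[1]=2
Ev 10: PC=5 idx=1 pred=T actual=N -> ctr[1]=1
Ev 11: PC=5 idx=1 pred=N actual=T -> ctr[1]=2
Ev 12: PC=5 idx=1 pred=T actual=N -> ctr[1]=1
Ev 13: PC=5 idx=1 pred=N actual=T -> ctr[1]=2
Ev 14: PC=1 idx=1 pred=T actual=T -> ctr[1]=3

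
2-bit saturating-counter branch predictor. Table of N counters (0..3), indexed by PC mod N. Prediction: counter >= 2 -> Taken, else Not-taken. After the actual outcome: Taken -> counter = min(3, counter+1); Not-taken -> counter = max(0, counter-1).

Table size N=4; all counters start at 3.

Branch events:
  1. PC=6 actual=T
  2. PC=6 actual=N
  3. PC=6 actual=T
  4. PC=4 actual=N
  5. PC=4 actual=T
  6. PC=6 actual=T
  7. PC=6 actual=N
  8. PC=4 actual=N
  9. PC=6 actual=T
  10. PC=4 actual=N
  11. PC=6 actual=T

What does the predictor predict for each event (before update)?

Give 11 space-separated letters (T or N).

Ev 1: PC=6 idx=2 pred=T actual=T -> ctr[2]=3
Ev 2: PC=6 idx=2 pred=T actual=N -> ctr[2]=2
Ev 3: PC=6 idx=2 pred=T actual=T -> ctr[2]=3
Ev 4: PC=4 idx=0 pred=T actual=N -> ctr[0]=2
Ev 5: PC=4 idx=0 pred=T actual=T -> ctr[0]=3
Ev 6: PC=6 idx=2 pred=T actual=T -> ctr[2]=3
Ev 7: PC=6 idx=2 pred=T actual=N -> ctr[2]=2
Ev 8: PC=4 idx=0 pred=T actual=N -> ctr[0]=2
Ev 9: PC=6 idx=2 pred=T actual=T -> ctr[2]=3
Ev 10: PC=4 idx=0 pred=T actual=N -> ctr[0]=1
Ev 11: PC=6 idx=2 pred=T actual=T -> ctr[2]=3

Answer: T T T T T T T T T T T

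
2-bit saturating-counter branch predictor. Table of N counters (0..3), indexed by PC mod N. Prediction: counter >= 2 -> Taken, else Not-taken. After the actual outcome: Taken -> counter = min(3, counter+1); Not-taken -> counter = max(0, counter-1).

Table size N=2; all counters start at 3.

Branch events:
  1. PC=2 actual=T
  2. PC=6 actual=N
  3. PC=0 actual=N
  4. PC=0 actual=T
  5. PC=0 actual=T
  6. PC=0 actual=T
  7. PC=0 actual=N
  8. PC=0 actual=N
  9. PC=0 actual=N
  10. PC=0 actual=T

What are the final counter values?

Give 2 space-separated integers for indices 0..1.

Ev 1: PC=2 idx=0 pred=T actual=T -> ctr[0]=3
Ev 2: PC=6 idx=0 pred=T actual=N -> ctr[0]=2
Ev 3: PC=0 idx=0 pred=T actual=N -> ctr[0]=1
Ev 4: PC=0 idx=0 pred=N actual=T -> ctr[0]=2
Ev 5: PC=0 idx=0 pred=T actual=T -> ctr[0]=3
Ev 6: PC=0 idx=0 pred=T actual=T -> ctr[0]=3
Ev 7: PC=0 idx=0 pred=T actual=N -> ctr[0]=2
Ev 8: PC=0 idx=0 pred=T actual=N -> ctr[0]=1
Ev 9: PC=0 idx=0 pred=N actual=N -> ctr[0]=0
Ev 10: PC=0 idx=0 pred=N actual=T -> ctr[0]=1

Answer: 1 3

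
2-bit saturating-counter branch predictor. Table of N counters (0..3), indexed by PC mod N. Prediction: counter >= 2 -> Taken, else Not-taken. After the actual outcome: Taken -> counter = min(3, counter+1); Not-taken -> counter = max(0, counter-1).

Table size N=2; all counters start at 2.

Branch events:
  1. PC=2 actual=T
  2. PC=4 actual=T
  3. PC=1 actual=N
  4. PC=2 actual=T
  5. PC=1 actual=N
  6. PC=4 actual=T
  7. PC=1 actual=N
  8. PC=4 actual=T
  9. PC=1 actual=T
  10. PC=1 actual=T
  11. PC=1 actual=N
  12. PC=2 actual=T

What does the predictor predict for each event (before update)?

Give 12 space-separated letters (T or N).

Ev 1: PC=2 idx=0 pred=T actual=T -> ctr[0]=3
Ev 2: PC=4 idx=0 pred=T actual=T -> ctr[0]=3
Ev 3: PC=1 idx=1 pred=T actual=N -> ctr[1]=1
Ev 4: PC=2 idx=0 pred=T actual=T -> ctr[0]=3
Ev 5: PC=1 idx=1 pred=N actual=N -> ctr[1]=0
Ev 6: PC=4 idx=0 pred=T actual=T -> ctr[0]=3
Ev 7: PC=1 idx=1 pred=N actual=N -> ctr[1]=0
Ev 8: PC=4 idx=0 pred=T actual=T -> ctr[0]=3
Ev 9: PC=1 idx=1 pred=N actual=T -> ctr[1]=1
Ev 10: PC=1 idx=1 pred=N actual=T -> ctr[1]=2
Ev 11: PC=1 idx=1 pred=T actual=N -> ctr[1]=1
Ev 12: PC=2 idx=0 pred=T actual=T -> ctr[0]=3

Answer: T T T T N T N T N N T T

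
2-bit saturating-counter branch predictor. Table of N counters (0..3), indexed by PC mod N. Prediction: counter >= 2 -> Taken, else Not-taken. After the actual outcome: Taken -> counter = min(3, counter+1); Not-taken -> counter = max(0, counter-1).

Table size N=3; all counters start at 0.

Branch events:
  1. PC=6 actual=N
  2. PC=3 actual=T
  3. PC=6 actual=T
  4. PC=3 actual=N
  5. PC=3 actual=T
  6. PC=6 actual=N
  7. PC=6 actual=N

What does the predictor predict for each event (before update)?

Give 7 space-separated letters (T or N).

Answer: N N N T N T N

Derivation:
Ev 1: PC=6 idx=0 pred=N actual=N -> ctr[0]=0
Ev 2: PC=3 idx=0 pred=N actual=T -> ctr[0]=1
Ev 3: PC=6 idx=0 pred=N actual=T -> ctr[0]=2
Ev 4: PC=3 idx=0 pred=T actual=N -> ctr[0]=1
Ev 5: PC=3 idx=0 pred=N actual=T -> ctr[0]=2
Ev 6: PC=6 idx=0 pred=T actual=N -> ctr[0]=1
Ev 7: PC=6 idx=0 pred=N actual=N -> ctr[0]=0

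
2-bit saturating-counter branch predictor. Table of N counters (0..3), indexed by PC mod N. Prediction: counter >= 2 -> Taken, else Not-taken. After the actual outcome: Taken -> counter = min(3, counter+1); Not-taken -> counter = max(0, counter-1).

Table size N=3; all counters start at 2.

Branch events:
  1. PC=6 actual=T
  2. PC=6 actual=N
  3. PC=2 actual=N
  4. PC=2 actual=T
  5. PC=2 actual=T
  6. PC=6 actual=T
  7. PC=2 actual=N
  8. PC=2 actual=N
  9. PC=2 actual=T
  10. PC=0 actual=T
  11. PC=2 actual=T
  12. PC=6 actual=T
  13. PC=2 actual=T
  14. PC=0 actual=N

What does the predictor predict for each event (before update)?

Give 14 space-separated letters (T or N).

Answer: T T T N T T T T N T T T T T

Derivation:
Ev 1: PC=6 idx=0 pred=T actual=T -> ctr[0]=3
Ev 2: PC=6 idx=0 pred=T actual=N -> ctr[0]=2
Ev 3: PC=2 idx=2 pred=T actual=N -> ctr[2]=1
Ev 4: PC=2 idx=2 pred=N actual=T -> ctr[2]=2
Ev 5: PC=2 idx=2 pred=T actual=T -> ctr[2]=3
Ev 6: PC=6 idx=0 pred=T actual=T -> ctr[0]=3
Ev 7: PC=2 idx=2 pred=T actual=N -> ctr[2]=2
Ev 8: PC=2 idx=2 pred=T actual=N -> ctr[2]=1
Ev 9: PC=2 idx=2 pred=N actual=T -> ctr[2]=2
Ev 10: PC=0 idx=0 pred=T actual=T -> ctr[0]=3
Ev 11: PC=2 idx=2 pred=T actual=T -> ctr[2]=3
Ev 12: PC=6 idx=0 pred=T actual=T -> ctr[0]=3
Ev 13: PC=2 idx=2 pred=T actual=T -> ctr[2]=3
Ev 14: PC=0 idx=0 pred=T actual=N -> ctr[0]=2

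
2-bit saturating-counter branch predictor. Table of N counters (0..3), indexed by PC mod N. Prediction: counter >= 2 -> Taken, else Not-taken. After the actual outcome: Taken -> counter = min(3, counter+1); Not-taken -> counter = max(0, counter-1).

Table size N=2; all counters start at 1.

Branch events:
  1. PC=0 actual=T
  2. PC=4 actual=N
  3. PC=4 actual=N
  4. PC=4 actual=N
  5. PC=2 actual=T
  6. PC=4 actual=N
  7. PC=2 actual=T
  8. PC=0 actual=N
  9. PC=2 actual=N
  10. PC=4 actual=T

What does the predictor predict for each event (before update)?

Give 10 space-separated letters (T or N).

Ev 1: PC=0 idx=0 pred=N actual=T -> ctr[0]=2
Ev 2: PC=4 idx=0 pred=T actual=N -> ctr[0]=1
Ev 3: PC=4 idx=0 pred=N actual=N -> ctr[0]=0
Ev 4: PC=4 idx=0 pred=N actual=N -> ctr[0]=0
Ev 5: PC=2 idx=0 pred=N actual=T -> ctr[0]=1
Ev 6: PC=4 idx=0 pred=N actual=N -> ctr[0]=0
Ev 7: PC=2 idx=0 pred=N actual=T -> ctr[0]=1
Ev 8: PC=0 idx=0 pred=N actual=N -> ctr[0]=0
Ev 9: PC=2 idx=0 pred=N actual=N -> ctr[0]=0
Ev 10: PC=4 idx=0 pred=N actual=T -> ctr[0]=1

Answer: N T N N N N N N N N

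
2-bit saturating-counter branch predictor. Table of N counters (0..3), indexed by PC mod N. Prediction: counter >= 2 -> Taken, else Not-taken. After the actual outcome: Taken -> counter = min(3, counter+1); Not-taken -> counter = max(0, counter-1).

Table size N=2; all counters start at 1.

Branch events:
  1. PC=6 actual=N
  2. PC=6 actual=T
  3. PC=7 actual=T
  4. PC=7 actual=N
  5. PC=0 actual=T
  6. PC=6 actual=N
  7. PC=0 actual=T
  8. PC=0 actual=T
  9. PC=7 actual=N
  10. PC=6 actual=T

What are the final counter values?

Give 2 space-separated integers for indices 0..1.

Ev 1: PC=6 idx=0 pred=N actual=N -> ctr[0]=0
Ev 2: PC=6 idx=0 pred=N actual=T -> ctr[0]=1
Ev 3: PC=7 idx=1 pred=N actual=T -> ctr[1]=2
Ev 4: PC=7 idx=1 pred=T actual=N -> ctr[1]=1
Ev 5: PC=0 idx=0 pred=N actual=T -> ctr[0]=2
Ev 6: PC=6 idx=0 pred=T actual=N -> ctr[0]=1
Ev 7: PC=0 idx=0 pred=N actual=T -> ctr[0]=2
Ev 8: PC=0 idx=0 pred=T actual=T -> ctr[0]=3
Ev 9: PC=7 idx=1 pred=N actual=N -> ctr[1]=0
Ev 10: PC=6 idx=0 pred=T actual=T -> ctr[0]=3

Answer: 3 0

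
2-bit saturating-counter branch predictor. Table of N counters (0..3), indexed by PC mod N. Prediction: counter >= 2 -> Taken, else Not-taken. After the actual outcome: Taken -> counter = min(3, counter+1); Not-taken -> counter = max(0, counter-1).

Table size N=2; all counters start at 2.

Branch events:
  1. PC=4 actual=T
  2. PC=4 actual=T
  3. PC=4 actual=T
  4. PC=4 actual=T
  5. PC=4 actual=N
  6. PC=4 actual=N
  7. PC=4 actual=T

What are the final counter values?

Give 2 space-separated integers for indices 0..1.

Ev 1: PC=4 idx=0 pred=T actual=T -> ctr[0]=3
Ev 2: PC=4 idx=0 pred=T actual=T -> ctr[0]=3
Ev 3: PC=4 idx=0 pred=T actual=T -> ctr[0]=3
Ev 4: PC=4 idx=0 pred=T actual=T -> ctr[0]=3
Ev 5: PC=4 idx=0 pred=T actual=N -> ctr[0]=2
Ev 6: PC=4 idx=0 pred=T actual=N -> ctr[0]=1
Ev 7: PC=4 idx=0 pred=N actual=T -> ctr[0]=2

Answer: 2 2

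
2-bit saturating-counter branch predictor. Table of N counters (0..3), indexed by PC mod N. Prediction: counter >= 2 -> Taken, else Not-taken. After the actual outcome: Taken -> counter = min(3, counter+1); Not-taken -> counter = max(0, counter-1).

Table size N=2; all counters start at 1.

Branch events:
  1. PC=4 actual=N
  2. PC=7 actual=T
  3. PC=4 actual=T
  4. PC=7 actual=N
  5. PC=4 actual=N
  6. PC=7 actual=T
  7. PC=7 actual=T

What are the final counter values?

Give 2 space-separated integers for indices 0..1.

Answer: 0 3

Derivation:
Ev 1: PC=4 idx=0 pred=N actual=N -> ctr[0]=0
Ev 2: PC=7 idx=1 pred=N actual=T -> ctr[1]=2
Ev 3: PC=4 idx=0 pred=N actual=T -> ctr[0]=1
Ev 4: PC=7 idx=1 pred=T actual=N -> ctr[1]=1
Ev 5: PC=4 idx=0 pred=N actual=N -> ctr[0]=0
Ev 6: PC=7 idx=1 pred=N actual=T -> ctr[1]=2
Ev 7: PC=7 idx=1 pred=T actual=T -> ctr[1]=3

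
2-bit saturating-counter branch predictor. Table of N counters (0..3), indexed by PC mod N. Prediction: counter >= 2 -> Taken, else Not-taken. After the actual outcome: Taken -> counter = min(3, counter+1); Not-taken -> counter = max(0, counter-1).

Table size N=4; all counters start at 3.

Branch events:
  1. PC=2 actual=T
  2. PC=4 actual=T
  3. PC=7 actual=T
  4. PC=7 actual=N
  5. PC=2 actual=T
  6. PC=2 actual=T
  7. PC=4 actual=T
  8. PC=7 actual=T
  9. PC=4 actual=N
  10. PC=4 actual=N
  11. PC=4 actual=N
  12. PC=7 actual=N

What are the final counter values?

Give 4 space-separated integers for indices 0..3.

Ev 1: PC=2 idx=2 pred=T actual=T -> ctr[2]=3
Ev 2: PC=4 idx=0 pred=T actual=T -> ctr[0]=3
Ev 3: PC=7 idx=3 pred=T actual=T -> ctr[3]=3
Ev 4: PC=7 idx=3 pred=T actual=N -> ctr[3]=2
Ev 5: PC=2 idx=2 pred=T actual=T -> ctr[2]=3
Ev 6: PC=2 idx=2 pred=T actual=T -> ctr[2]=3
Ev 7: PC=4 idx=0 pred=T actual=T -> ctr[0]=3
Ev 8: PC=7 idx=3 pred=T actual=T -> ctr[3]=3
Ev 9: PC=4 idx=0 pred=T actual=N -> ctr[0]=2
Ev 10: PC=4 idx=0 pred=T actual=N -> ctr[0]=1
Ev 11: PC=4 idx=0 pred=N actual=N -> ctr[0]=0
Ev 12: PC=7 idx=3 pred=T actual=N -> ctr[3]=2

Answer: 0 3 3 2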